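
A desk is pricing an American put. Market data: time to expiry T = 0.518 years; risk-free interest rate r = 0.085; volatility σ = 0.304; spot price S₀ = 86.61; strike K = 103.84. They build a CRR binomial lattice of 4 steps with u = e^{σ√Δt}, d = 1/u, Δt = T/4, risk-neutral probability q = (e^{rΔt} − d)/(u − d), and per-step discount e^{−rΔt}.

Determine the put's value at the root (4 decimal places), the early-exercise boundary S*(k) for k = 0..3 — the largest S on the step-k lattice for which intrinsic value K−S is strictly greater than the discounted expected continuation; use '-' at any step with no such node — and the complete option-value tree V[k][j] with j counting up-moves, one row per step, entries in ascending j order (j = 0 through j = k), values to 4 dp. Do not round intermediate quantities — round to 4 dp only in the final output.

price = 17.5894
boundary = - 77.6349 86.6100 77.6349
tree:
17.5894
26.2051 10.1089
34.2501 17.2300 3.8323
41.4614 26.2051 8.1259 0.0000
47.9255 34.2501 17.2300 0.0000 0.0000

params: Δt=0.12950 u=1.11561 d=0.89637 q=0.52316 e^(-rΔt)=0.98905
t_4 payoffs: 47.9255 34.2501 17.2300 0.0000 0.0000
t_3: node(3,0) S=62.3786 payoff=41.4614 vs cont=40.3247 → 41.4614 [stop]  node(3,1) S=77.6349 payoff=26.2051 vs cont=25.0683 → 26.2051 [stop]  node(3,2) S=96.6226 payoff=7.2174 vs cont=8.1259 → 8.1259 [wait]  node(3,3) S=120.2543 payoff=0.0000 vs cont=0.0000 → 0.0000 [wait]  ⇒ S*(3)=77.6349
t_2: node(2,0) S=69.5899 payoff=34.2501 vs cont=33.1133 → 34.2501 [stop]  node(2,1) S=86.6100 payoff=17.2300 vs cont=16.5634 → 17.2300 [stop]  node(2,2) S=107.7928 payoff=0.0000 vs cont=3.8323 → 3.8323 [wait]  ⇒ S*(2)=86.6100
t_1: node(1,0) S=77.6349 payoff=26.2051 vs cont=25.0683 → 26.2051 [stop]  node(1,1) S=96.6226 payoff=7.2174 vs cont=10.1089 → 10.1089 [wait]  ⇒ S*(1)=77.6349
t_0: node(0,0) S=86.6100 payoff=17.2300 vs cont=17.5894 → 17.5894 [wait]  ⇒ S*(0)=-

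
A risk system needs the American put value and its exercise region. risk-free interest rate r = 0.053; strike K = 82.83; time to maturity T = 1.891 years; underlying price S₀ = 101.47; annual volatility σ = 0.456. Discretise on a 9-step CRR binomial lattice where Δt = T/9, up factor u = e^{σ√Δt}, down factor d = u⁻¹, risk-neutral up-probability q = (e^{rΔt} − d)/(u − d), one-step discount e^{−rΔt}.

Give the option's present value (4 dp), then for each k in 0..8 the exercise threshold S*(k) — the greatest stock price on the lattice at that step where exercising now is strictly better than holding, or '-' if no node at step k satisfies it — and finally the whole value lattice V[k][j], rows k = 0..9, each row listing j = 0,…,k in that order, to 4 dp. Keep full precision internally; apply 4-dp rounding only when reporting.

price = 11.1389
boundary = - - - - 43.9776 35.6825 43.9776 54.2011 66.8012
tree:
11.1389
15.9333 6.0926
22.1718 9.4012 2.5725
29.8863 14.1522 4.3619 0.6518
38.8524 20.6628 7.2766 1.2372 0.0189
47.1475 29.0323 11.8824 2.3479 0.0364 0.0000
53.8780 38.8524 18.8430 4.4550 0.0701 0.0000 0.0000
59.3390 47.1475 28.6289 8.4512 0.1349 0.0000 0.0000 0.0000
63.7699 53.8780 38.8524 16.0288 0.2595 0.0000 0.0000 0.0000 0.0000
67.3650 59.3390 47.1475 28.6289 0.4994 0.0000 0.0000 0.0000 0.0000 0.0000

params: Δt=0.21011 u=1.23247 d=0.81138 q=0.47453 e^(-rΔt)=0.98893
t_9 payoffs: 67.3650 59.3390 47.1475 28.6289 0.4994 0.0000 0.0000 0.0000 0.0000 0.0000
t_8: node(8,0) S=19.0601 payoff=63.7699 vs cont=62.8526 → 63.7699 [stop]  node(8,1) S=28.9520 payoff=53.8780 vs cont=52.9607 → 53.8780 [stop]  node(8,2) S=43.9776 payoff=38.8524 vs cont=37.9351 → 38.8524 [stop]  node(8,3) S=66.8012 payoff=16.0288 vs cont=15.1115 → 16.0288 [stop]  node(8,4) S=101.4700 payoff=0.0000 vs cont=0.2595 → 0.2595 [wait]  node(8,5) S=154.1313 payoff=0.0000 vs cont=0.0000 → 0.0000 [wait]  node(8,6) S=234.1229 payoff=0.0000 vs cont=0.0000 → 0.0000 [wait]  node(8,7) S=355.6288 payoff=0.0000 vs cont=0.0000 → 0.0000 [wait]  node(8,8) S=540.1944 payoff=0.0000 vs cont=0.0000 → 0.0000 [wait]  ⇒ S*(8)=66.8012
t_7: node(7,0) S=23.4910 payoff=59.3390 vs cont=58.4217 → 59.3390 [stop]  node(7,1) S=35.6825 payoff=47.1475 vs cont=46.2303 → 47.1475 [stop]  node(7,2) S=54.2011 payoff=28.6289 vs cont=27.7116 → 28.6289 [stop]  node(7,3) S=82.3306 payoff=0.4994 vs cont=8.4512 → 8.4512 [wait]  node(7,4) S=125.0588 payoff=0.0000 vs cont=0.1349 → 0.1349 [wait]  node(7,5) S=189.9622 payoff=0.0000 vs cont=0.0000 → 0.0000 [wait]  node(7,6) S=288.5495 payoff=0.0000 vs cont=0.0000 → 0.0000 [wait]  node(7,7) S=438.3020 payoff=0.0000 vs cont=0.0000 → 0.0000 [wait]  ⇒ S*(7)=54.2011
t_6: node(6,0) S=28.9520 payoff=53.8780 vs cont=52.9607 → 53.8780 [stop]  node(6,1) S=43.9776 payoff=38.8524 vs cont=37.9351 → 38.8524 [stop]  node(6,2) S=66.8012 payoff=16.0288 vs cont=18.8430 → 18.8430 [wait]  node(6,3) S=101.4700 payoff=0.0000 vs cont=4.4550 → 4.4550 [wait]  node(6,4) S=154.1313 payoff=0.0000 vs cont=0.0701 → 0.0701 [wait]  node(6,5) S=234.1229 payoff=0.0000 vs cont=0.0000 → 0.0000 [wait]  node(6,6) S=355.6288 payoff=0.0000 vs cont=0.0000 → 0.0000 [wait]  ⇒ S*(6)=43.9776
t_5: node(5,0) S=35.6825 payoff=47.1475 vs cont=46.2303 → 47.1475 [stop]  node(5,1) S=54.2011 payoff=28.6289 vs cont=29.0323 → 29.0323 [wait]  node(5,2) S=82.3306 payoff=0.4994 vs cont=11.8824 → 11.8824 [wait]  node(5,3) S=125.0588 payoff=0.0000 vs cont=2.3479 → 2.3479 [wait]  node(5,4) S=189.9622 payoff=0.0000 vs cont=0.0364 → 0.0364 [wait]  node(5,5) S=288.5495 payoff=0.0000 vs cont=0.0000 → 0.0000 [wait]  ⇒ S*(5)=35.6825
t_4: node(4,0) S=43.9776 payoff=38.8524 vs cont=38.1244 → 38.8524 [stop]  node(4,1) S=66.8012 payoff=16.0288 vs cont=20.6628 → 20.6628 [wait]  node(4,2) S=101.4700 payoff=0.0000 vs cont=7.2766 → 7.2766 [wait]  node(4,3) S=154.1313 payoff=0.0000 vs cont=1.2372 → 1.2372 [wait]  node(4,4) S=234.1229 payoff=0.0000 vs cont=0.0189 → 0.0189 [wait]  ⇒ S*(4)=43.9776
t_3: node(3,0) S=54.2011 payoff=28.6289 vs cont=29.8863 → 29.8863 [wait]  node(3,1) S=82.3306 payoff=0.4994 vs cont=14.1522 → 14.1522 [wait]  node(3,2) S=125.0588 payoff=0.0000 vs cont=4.3619 → 4.3619 [wait]  node(3,3) S=189.9622 payoff=0.0000 vs cont=0.6518 → 0.6518 [wait]  ⇒ S*(3)=-
t_2: node(2,0) S=66.8012 payoff=16.0288 vs cont=22.1718 → 22.1718 [wait]  node(2,1) S=101.4700 payoff=0.0000 vs cont=9.4012 → 9.4012 [wait]  node(2,2) S=154.1313 payoff=0.0000 vs cont=2.5725 → 2.5725 [wait]  ⇒ S*(2)=-
t_1: node(1,0) S=82.3306 payoff=0.4994 vs cont=15.9333 → 15.9333 [wait]  node(1,1) S=125.0588 payoff=0.0000 vs cont=6.0926 → 6.0926 [wait]  ⇒ S*(1)=-
t_0: node(0,0) S=101.4700 payoff=0.0000 vs cont=11.1389 → 11.1389 [wait]  ⇒ S*(0)=-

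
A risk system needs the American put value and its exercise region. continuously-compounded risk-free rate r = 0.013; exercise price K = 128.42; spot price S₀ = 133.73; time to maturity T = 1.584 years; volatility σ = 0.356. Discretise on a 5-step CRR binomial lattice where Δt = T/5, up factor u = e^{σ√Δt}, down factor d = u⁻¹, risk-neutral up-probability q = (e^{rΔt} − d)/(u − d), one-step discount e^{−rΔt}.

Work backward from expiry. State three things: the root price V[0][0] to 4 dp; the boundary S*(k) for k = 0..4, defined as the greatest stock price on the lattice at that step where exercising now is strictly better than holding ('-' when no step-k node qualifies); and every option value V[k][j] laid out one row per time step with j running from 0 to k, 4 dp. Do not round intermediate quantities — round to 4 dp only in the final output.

price = 20.5657
boundary = - - - 73.3102 89.5748
tree:
20.5657
29.6639 10.0826
41.3342 16.2466 2.9458
55.1098 25.5530 5.4807 0.0000
68.4212 38.8452 10.1971 0.0000 0.0000
79.3155 55.1098 18.9721 0.0000 0.0000 0.0000

Δt=0.31680  u=1.22186  d=0.81842  q=0.46030  discount=0.99589
step 5 (expiry): payoffs max(K−S,0) = 79.3155 55.1098 18.9721 0.0000 0.0000 0.0000
step 4: (k=4,j=0): S=59.9988, (K−S)⁺=68.4212, hold=67.8934 ⇒ V=68.4212 exercise | (k=4,j=1): S=89.5748, (K−S)⁺=38.8452, hold=38.3174 ⇒ V=38.8452 exercise | (k=4,j=2): S=133.7300, (K−S)⁺=0.0000, hold=10.1971 ⇒ V=10.1971 continue | (k=4,j=3): S=199.6512, (K−S)⁺=0.0000, hold=0.0000 ⇒ V=0.0000 continue | (k=4,j=4): S=298.0678, (K−S)⁺=0.0000, hold=0.0000 ⇒ V=0.0000 continue  boundary S*=89.5748
step 3: (k=3,j=0): S=73.3102, (K−S)⁺=55.1098, hold=54.5820 ⇒ V=55.1098 exercise | (k=3,j=1): S=109.4479, (K−S)⁺=18.9721, hold=25.5530 ⇒ V=25.5530 continue | (k=3,j=2): S=163.3994, (K−S)⁺=0.0000, hold=5.4807 ⇒ V=5.4807 continue | (k=3,j=3): S=243.9459, (K−S)⁺=0.0000, hold=0.0000 ⇒ V=0.0000 continue  boundary S*=73.3102
step 2: (k=2,j=0): S=89.5748, (K−S)⁺=38.8452, hold=41.3342 ⇒ V=41.3342 continue | (k=2,j=1): S=133.7300, (K−S)⁺=0.0000, hold=16.2466 ⇒ V=16.2466 continue | (k=2,j=2): S=199.6512, (K−S)⁺=0.0000, hold=2.9458 ⇒ V=2.9458 continue  boundary S*=-
step 1: (k=1,j=0): S=109.4479, (K−S)⁺=18.9721, hold=29.6639 ⇒ V=29.6639 continue | (k=1,j=1): S=163.3994, (K−S)⁺=0.0000, hold=10.0826 ⇒ V=10.0826 continue  boundary S*=-
step 0: (k=0,j=0): S=133.7300, (K−S)⁺=0.0000, hold=20.5657 ⇒ V=20.5657 continue  boundary S*=-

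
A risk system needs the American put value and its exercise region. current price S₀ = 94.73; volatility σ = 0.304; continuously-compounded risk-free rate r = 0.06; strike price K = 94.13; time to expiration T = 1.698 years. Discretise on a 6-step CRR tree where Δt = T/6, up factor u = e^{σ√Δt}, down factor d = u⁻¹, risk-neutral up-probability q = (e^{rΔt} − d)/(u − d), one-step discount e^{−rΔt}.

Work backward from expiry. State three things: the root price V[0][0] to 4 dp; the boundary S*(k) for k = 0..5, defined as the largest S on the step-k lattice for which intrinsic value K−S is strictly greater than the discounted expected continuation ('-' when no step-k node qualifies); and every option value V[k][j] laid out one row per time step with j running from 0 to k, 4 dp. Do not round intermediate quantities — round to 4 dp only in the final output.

params: Δt=0.28300 u=1.17553 d=0.85068 q=0.51237 e^(-rΔt)=0.98316
t_6 payoffs: 58.2312 44.5223 25.5783 0.0000 0.0000 0.0000 0.0000
t_5: node(5,0) S=42.2002 payoff=51.9298 vs cont=50.3450 → 51.9298 [stop]  node(5,1) S=58.3155 payoff=35.8145 vs cont=34.2297 → 35.8145 [stop]  node(5,2) S=80.5848 payoff=13.5452 vs cont=12.2627 → 13.5452 [stop]  node(5,3) S=111.3582 payoff=0.0000 vs cont=0.0000 → 0.0000 [wait]  node(5,4) S=153.8832 payoff=0.0000 vs cont=0.0000 → 0.0000 [wait]  node(5,5) S=212.6476 payoff=0.0000 vs cont=0.0000 → 0.0000 [wait]  ⇒ S*(5)=80.5848
t_4: node(4,0) S=49.6077 payoff=44.5223 vs cont=42.9375 → 44.5223 [stop]  node(4,1) S=68.5517 payoff=25.5783 vs cont=23.9934 → 25.5783 [stop]  node(4,2) S=94.7300 payoff=0.0000 vs cont=6.4938 → 6.4938 [wait]  node(4,3) S=130.9052 payoff=0.0000 vs cont=0.0000 → 0.0000 [wait]  node(4,4) S=180.8947 payoff=0.0000 vs cont=0.0000 → 0.0000 [wait]  ⇒ S*(4)=68.5517
t_3: node(3,0) S=58.3155 payoff=35.8145 vs cont=34.2297 → 35.8145 [stop]  node(3,1) S=80.5848 payoff=13.5452 vs cont=15.5339 → 15.5339 [wait]  node(3,2) S=111.3582 payoff=0.0000 vs cont=3.1132 → 3.1132 [wait]  node(3,3) S=153.8832 payoff=0.0000 vs cont=0.0000 → 0.0000 [wait]  ⇒ S*(3)=58.3155
t_2: node(2,0) S=68.5517 payoff=25.5783 vs cont=24.9952 → 25.5783 [stop]  node(2,1) S=94.7300 payoff=0.0000 vs cont=9.0155 → 9.0155 [wait]  node(2,2) S=130.9052 payoff=0.0000 vs cont=1.4925 → 1.4925 [wait]  ⇒ S*(2)=68.5517
t_1: node(1,0) S=80.5848 payoff=13.5452 vs cont=16.8042 → 16.8042 [wait]  node(1,1) S=111.3582 payoff=0.0000 vs cont=5.0740 → 5.0740 [wait]  ⇒ S*(1)=-
t_0: node(0,0) S=94.7300 payoff=0.0000 vs cont=10.6122 → 10.6122 [wait]  ⇒ S*(0)=-

price = 10.6122
boundary = - - 68.5517 58.3155 68.5517 80.5848
tree:
10.6122
16.8042 5.0740
25.5783 9.0155 1.4925
35.8145 15.5339 3.1132 0.0000
44.5223 25.5783 6.4938 0.0000 0.0000
51.9298 35.8145 13.5452 0.0000 0.0000 0.0000
58.2312 44.5223 25.5783 0.0000 0.0000 0.0000 0.0000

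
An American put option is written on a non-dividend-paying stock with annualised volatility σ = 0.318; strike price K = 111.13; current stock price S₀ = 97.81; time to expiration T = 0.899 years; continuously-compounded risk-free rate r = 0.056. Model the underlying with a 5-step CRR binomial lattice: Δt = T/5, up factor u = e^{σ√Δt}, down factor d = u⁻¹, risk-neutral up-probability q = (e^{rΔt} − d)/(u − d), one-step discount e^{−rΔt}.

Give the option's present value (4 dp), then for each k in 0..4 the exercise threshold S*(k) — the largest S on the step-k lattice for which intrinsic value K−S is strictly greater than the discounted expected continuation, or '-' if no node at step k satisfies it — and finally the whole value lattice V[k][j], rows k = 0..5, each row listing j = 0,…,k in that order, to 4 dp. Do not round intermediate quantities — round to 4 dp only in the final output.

Δt=0.17980, u=1.14435, d=0.87385, q=0.50375, disc=e^(-rΔt)=0.98998
k=5 terminal: V=max(K-S,0) → 61.2898 45.8619 25.6583 0.0000 0.0000 0.0000
k=4: j=0 S=57.0349 intr=54.0951 cont=52.9818 V=54.0951[EX]; j=1 S=74.6899 intr=36.4401 cont=35.3268 V=36.4401[EX]; j=2 S=97.8100 intr=13.3200 cont=12.6053 V=13.3200[EX]; j=3 S=128.0869 intr=0.0000 cont=0.0000 V=0.0000[hold]; j=4 S=167.7359 intr=0.0000 cont=0.0000 V=0.0000[hold]  S*(4)=97.8100
k=3: j=0 S=65.2681 intr=45.8619 cont=44.7485 V=45.8619[EX]; j=1 S=85.4717 intr=25.6583 cont=24.5449 V=25.6583[EX]; j=2 S=111.9293 intr=0.0000 cont=6.5438 V=6.5438[hold]; j=3 S=146.5768 intr=0.0000 cont=0.0000 V=0.0000[hold]  S*(3)=85.4717
k=2: j=0 S=74.6899 intr=36.4401 cont=35.3268 V=36.4401[EX]; j=1 S=97.8100 intr=13.3200 cont=15.8687 V=15.8687[hold]; j=2 S=128.0869 intr=0.0000 cont=3.2148 V=3.2148[hold]  S*(2)=74.6899
k=1: j=0 S=85.4717 intr=25.6583 cont=25.8160 V=25.8160[hold]; j=1 S=111.9293 intr=0.0000 cont=9.3992 V=9.3992[hold]  S*(1)=-
k=0: j=0 S=97.8100 intr=13.3200 cont=17.3702 V=17.3702[hold]  S*(0)=-

price = 17.3702
boundary = - - 74.6899 85.4717 97.8100
tree:
17.3702
25.8160 9.3992
36.4401 15.8687 3.2148
45.8619 25.6583 6.5438 0.0000
54.0951 36.4401 13.3200 0.0000 0.0000
61.2898 45.8619 25.6583 0.0000 0.0000 0.0000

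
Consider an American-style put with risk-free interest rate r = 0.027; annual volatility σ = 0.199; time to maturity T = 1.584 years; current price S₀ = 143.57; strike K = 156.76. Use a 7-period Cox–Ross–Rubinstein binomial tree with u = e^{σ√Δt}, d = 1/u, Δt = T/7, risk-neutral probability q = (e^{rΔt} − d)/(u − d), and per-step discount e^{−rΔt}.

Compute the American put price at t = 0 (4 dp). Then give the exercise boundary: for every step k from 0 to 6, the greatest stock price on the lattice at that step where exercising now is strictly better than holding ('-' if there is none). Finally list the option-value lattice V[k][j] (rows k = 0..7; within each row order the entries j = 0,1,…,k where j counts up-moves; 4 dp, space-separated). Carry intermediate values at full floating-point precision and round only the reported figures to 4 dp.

Δt=0.22629, u=1.09929, d=0.90968, q=0.50867, disc=e^(-rΔt)=0.99391
k=7 terminal: V=max(K-S,0) → 82.7515 67.3255 48.6842 26.1574 0.0000 0.0000 0.0000 0.0000
k=6: j=0 S=81.3567 intr=75.4033 cont=74.4485 V=75.4033[EX]; j=1 S=98.3143 intr=58.4457 cont=57.4909 V=58.4457[EX]; j=2 S=118.8065 intr=37.9535 cont=36.9987 V=37.9535[EX]; j=3 S=143.5700 intr=13.1900 cont=12.7735 V=13.1900[EX]; j=4 S=173.4951 intr=0.0000 cont=0.0000 V=0.0000[hold]; j=5 S=209.6576 intr=0.0000 cont=0.0000 V=0.0000[hold]; j=6 S=253.3578 intr=0.0000 cont=0.0000 V=0.0000[hold]  S*(6)=143.5700
k=5: j=0 S=89.4345 intr=67.3255 cont=66.3707 V=67.3255[EX]; j=1 S=108.0758 intr=48.6842 cont=47.7294 V=48.6842[EX]; j=2 S=130.6026 intr=26.1574 cont=25.2025 V=26.1574[EX]; j=3 S=157.8249 intr=0.0000 cont=6.4411 V=6.4411[hold]; j=4 S=190.7212 intr=0.0000 cont=0.0000 V=0.0000[hold]; j=5 S=230.4743 intr=0.0000 cont=0.0000 V=0.0000[hold]  S*(5)=130.6026
k=4: j=0 S=98.3143 intr=58.4457 cont=57.4909 V=58.4457[EX]; j=1 S=118.8065 intr=37.9535 cont=36.9987 V=37.9535[EX]; j=2 S=143.5700 intr=13.1900 cont=16.0300 V=16.0300[hold]; j=3 S=173.4951 intr=0.0000 cont=3.1454 V=3.1454[hold]; j=4 S=209.6576 intr=0.0000 cont=0.0000 V=0.0000[hold]  S*(4)=118.8065
k=3: j=0 S=108.0758 intr=48.6842 cont=47.7294 V=48.6842[EX]; j=1 S=130.6026 intr=26.1574 cont=26.6384 V=26.6384[hold]; j=2 S=157.8249 intr=0.0000 cont=9.4182 V=9.4182[hold]; j=3 S=190.7212 intr=0.0000 cont=1.5360 V=1.5360[hold]  S*(3)=108.0758
k=2: j=0 S=118.8065 intr=37.9535 cont=37.2418 V=37.9535[EX]; j=1 S=143.5700 intr=13.1900 cont=17.7700 V=17.7700[hold]; j=2 S=173.4951 intr=0.0000 cont=5.3758 V=5.3758[hold]  S*(2)=118.8065
k=1: j=0 S=130.6026 intr=26.1574 cont=27.5181 V=27.5181[hold]; j=1 S=157.8249 intr=0.0000 cont=11.3956 V=11.3956[hold]  S*(1)=-
k=0: j=0 S=143.5700 intr=13.1900 cont=19.1993 V=19.1993[hold]  S*(0)=-

price = 19.1993
boundary = - - 118.8065 108.0758 118.8065 130.6026 143.5700
tree:
19.1993
27.5181 11.3956
37.9535 17.7700 5.3758
48.6842 26.6384 9.4182 1.5360
58.4457 37.9535 16.0300 3.1454 0.0000
67.3255 48.6842 26.1574 6.4411 0.0000 0.0000
75.4033 58.4457 37.9535 13.1900 0.0000 0.0000 0.0000
82.7515 67.3255 48.6842 26.1574 0.0000 0.0000 0.0000 0.0000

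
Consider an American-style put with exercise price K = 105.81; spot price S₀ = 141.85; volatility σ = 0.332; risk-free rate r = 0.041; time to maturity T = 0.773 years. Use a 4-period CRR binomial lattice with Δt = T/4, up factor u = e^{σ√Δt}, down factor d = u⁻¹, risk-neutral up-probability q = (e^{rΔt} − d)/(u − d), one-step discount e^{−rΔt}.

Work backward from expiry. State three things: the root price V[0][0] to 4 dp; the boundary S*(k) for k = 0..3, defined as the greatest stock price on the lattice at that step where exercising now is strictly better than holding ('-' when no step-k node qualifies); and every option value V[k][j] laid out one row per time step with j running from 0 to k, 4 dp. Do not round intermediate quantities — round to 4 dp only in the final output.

price = 1.8387
boundary = - - - 91.5538
tree:
1.8387
3.6393 0.0000
7.2029 0.0000 0.0000
14.2562 0.0000 0.0000 0.0000
26.6890 0.0000 0.0000 0.0000 0.0000

params: Δt=0.19325 u=1.15714 d=0.86420 q=0.49073 e^(-rΔt)=0.99211
t_4 payoffs: 26.6890 0.0000 0.0000 0.0000 0.0000
t_3: node(3,0) S=91.5538 payoff=14.2562 vs cont=13.4845 → 14.2562 [stop]  node(3,1) S=122.5872 payoff=0.0000 vs cont=0.0000 → 0.0000 [wait]  node(3,2) S=164.1397 payoff=0.0000 vs cont=0.0000 → 0.0000 [wait]  node(3,3) S=219.7771 payoff=0.0000 vs cont=0.0000 → 0.0000 [wait]  ⇒ S*(3)=91.5538
t_2: node(2,0) S=105.9402 payoff=0.0000 vs cont=7.2029 → 7.2029 [wait]  node(2,1) S=141.8500 payoff=0.0000 vs cont=0.0000 → 0.0000 [wait]  node(2,2) S=189.9320 payoff=0.0000 vs cont=0.0000 → 0.0000 [wait]  ⇒ S*(2)=-
t_1: node(1,0) S=122.5872 payoff=0.0000 vs cont=3.6393 → 3.6393 [wait]  node(1,1) S=164.1397 payoff=0.0000 vs cont=0.0000 → 0.0000 [wait]  ⇒ S*(1)=-
t_0: node(0,0) S=141.8500 payoff=0.0000 vs cont=1.8387 → 1.8387 [wait]  ⇒ S*(0)=-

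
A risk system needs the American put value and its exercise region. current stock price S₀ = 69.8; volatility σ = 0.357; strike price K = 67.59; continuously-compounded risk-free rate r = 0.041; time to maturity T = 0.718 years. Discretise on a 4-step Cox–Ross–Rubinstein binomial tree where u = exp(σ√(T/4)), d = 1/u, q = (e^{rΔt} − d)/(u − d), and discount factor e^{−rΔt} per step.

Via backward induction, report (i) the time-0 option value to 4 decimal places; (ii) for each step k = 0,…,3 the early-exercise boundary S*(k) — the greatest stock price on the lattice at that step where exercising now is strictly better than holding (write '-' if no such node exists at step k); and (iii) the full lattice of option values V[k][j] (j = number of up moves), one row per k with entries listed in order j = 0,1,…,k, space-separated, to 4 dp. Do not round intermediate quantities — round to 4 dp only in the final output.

price = 6.2060
boundary = - - 51.5798 44.3396
tree:
6.2060
10.1683 2.1194
16.0102 4.1585 0.0000
23.2504 8.1596 0.0000 0.0000
29.4743 16.0102 0.0000 0.0000 0.0000

Δt=0.17950  u=1.16329  d=0.85963  q=0.48658  discount=0.99267
step 4 (expiry): payoffs max(K−S,0) = 29.4743 16.0102 0.0000 0.0000 0.0000
step 3: (k=3,j=0): S=44.3396, (K−S)⁺=23.2504, hold=22.7548 ⇒ V=23.2504 exercise | (k=3,j=1): S=60.0023, (K−S)⁺=7.5877, hold=8.1596 ⇒ V=8.1596 continue | (k=3,j=2): S=81.1976, (K−S)⁺=0.0000, hold=0.0000 ⇒ V=0.0000 continue | (k=3,j=3): S=109.8800, (K−S)⁺=0.0000, hold=0.0000 ⇒ V=0.0000 continue  boundary S*=44.3396
step 2: (k=2,j=0): S=51.5798, (K−S)⁺=16.0102, hold=15.7908 ⇒ V=16.0102 exercise | (k=2,j=1): S=69.8000, (K−S)⁺=0.0000, hold=4.1585 ⇒ V=4.1585 continue | (k=2,j=2): S=94.4563, (K−S)⁺=0.0000, hold=0.0000 ⇒ V=0.0000 continue  boundary S*=51.5798
step 1: (k=1,j=0): S=60.0023, (K−S)⁺=7.5877, hold=10.1683 ⇒ V=10.1683 continue | (k=1,j=1): S=81.1976, (K−S)⁺=0.0000, hold=2.1194 ⇒ V=2.1194 continue  boundary S*=-
step 0: (k=0,j=0): S=69.8000, (K−S)⁺=0.0000, hold=6.2060 ⇒ V=6.2060 continue  boundary S*=-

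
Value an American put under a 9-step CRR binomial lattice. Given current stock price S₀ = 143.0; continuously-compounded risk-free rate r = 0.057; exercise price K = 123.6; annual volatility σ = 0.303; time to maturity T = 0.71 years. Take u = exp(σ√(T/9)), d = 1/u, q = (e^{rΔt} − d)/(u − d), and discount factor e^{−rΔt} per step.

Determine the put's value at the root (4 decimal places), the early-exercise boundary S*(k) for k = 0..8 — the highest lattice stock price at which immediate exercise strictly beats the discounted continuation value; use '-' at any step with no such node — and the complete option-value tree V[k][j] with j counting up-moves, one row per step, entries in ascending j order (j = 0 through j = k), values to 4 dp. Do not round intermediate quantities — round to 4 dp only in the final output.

price = 4.8197
boundary = - - - - - 93.4404 85.8172 93.4404 101.7408
tree:
4.8197
7.3888 2.3463
11.0385 3.8799 0.8651
16.0030 6.2744 1.5691 0.1832
22.4073 9.8728 2.8057 0.3719 0.0000
30.1596 15.0141 4.9251 0.7549 0.0000 0.0000
37.7828 21.8693 8.4335 1.5326 0.0000 0.0000 0.0000
44.7840 30.1596 13.9441 3.1112 0.0000 0.0000 0.0000 0.0000
51.2141 37.7828 21.8592 6.3159 0.0000 0.0000 0.0000 0.0000 0.0000
57.1196 44.7840 30.1596 12.8215 0.0000 0.0000 0.0000 0.0000 0.0000 0.0000

params: Δt=0.07889 u=1.08883 d=0.91842 q=0.50518 e^(-rΔt)=0.99551
t_9 payoffs: 57.1196 44.7840 30.1596 12.8215 0.0000 0.0000 0.0000 0.0000 0.0000 0.0000
t_8: node(8,0) S=72.3859 payoff=51.2141 vs cont=50.6595 → 51.2141 [stop]  node(8,1) S=85.8172 payoff=37.7828 vs cont=37.2282 → 37.7828 [stop]  node(8,2) S=101.7408 payoff=21.8592 vs cont=21.3047 → 21.8592 [stop]  node(8,3) S=120.6190 payoff=2.9810 vs cont=6.3159 → 6.3159 [wait]  node(8,4) S=143.0000 payoff=0.0000 vs cont=0.0000 → 0.0000 [wait]  node(8,5) S=169.5339 payoff=0.0000 vs cont=0.0000 → 0.0000 [wait]  node(8,6) S=200.9912 payoff=0.0000 vs cont=0.0000 → 0.0000 [wait]  node(8,7) S=238.2854 payoff=0.0000 vs cont=0.0000 → 0.0000 [wait]  node(8,8) S=282.4997 payoff=0.0000 vs cont=0.0000 → 0.0000 [wait]  ⇒ S*(8)=101.7408
t_7: node(7,0) S=78.8160 payoff=44.7840 vs cont=44.2295 → 44.7840 [stop]  node(7,1) S=93.4404 payoff=30.1596 vs cont=29.6050 → 30.1596 [stop]  node(7,2) S=110.7785 payoff=12.8215 vs cont=13.9441 → 13.9441 [wait]  node(7,3) S=131.3336 payoff=0.0000 vs cont=3.1112 → 3.1112 [wait]  node(7,4) S=155.7028 payoff=0.0000 vs cont=0.0000 → 0.0000 [wait]  node(7,5) S=184.5937 payoff=0.0000 vs cont=0.0000 → 0.0000 [wait]  node(7,6) S=218.8453 payoff=0.0000 vs cont=0.0000 → 0.0000 [wait]  node(7,7) S=259.4524 payoff=0.0000 vs cont=0.0000 → 0.0000 [wait]  ⇒ S*(7)=93.4404
t_6: node(6,0) S=85.8172 payoff=37.7828 vs cont=37.2282 → 37.7828 [stop]  node(6,1) S=101.7408 payoff=21.8592 vs cont=21.8693 → 21.8693 [wait]  node(6,2) S=120.6190 payoff=2.9810 vs cont=8.4335 → 8.4335 [wait]  node(6,3) S=143.0000 payoff=0.0000 vs cont=1.5326 → 1.5326 [wait]  node(6,4) S=169.5339 payoff=0.0000 vs cont=0.0000 → 0.0000 [wait]  node(6,5) S=200.9912 payoff=0.0000 vs cont=0.0000 → 0.0000 [wait]  node(6,6) S=238.2854 payoff=0.0000 vs cont=0.0000 → 0.0000 [wait]  ⇒ S*(6)=85.8172
t_5: node(5,0) S=93.4404 payoff=30.1596 vs cont=29.6101 → 30.1596 [stop]  node(5,1) S=110.7785 payoff=12.8215 vs cont=15.0141 → 15.0141 [wait]  node(5,2) S=131.3336 payoff=0.0000 vs cont=4.9251 → 4.9251 [wait]  node(5,3) S=155.7028 payoff=0.0000 vs cont=0.7549 → 0.7549 [wait]  node(5,4) S=184.5937 payoff=0.0000 vs cont=0.0000 → 0.0000 [wait]  node(5,5) S=218.8453 payoff=0.0000 vs cont=0.0000 → 0.0000 [wait]  ⇒ S*(5)=93.4404
t_4: node(4,0) S=101.7408 payoff=21.8592 vs cont=22.4073 → 22.4073 [wait]  node(4,1) S=120.6190 payoff=2.9810 vs cont=9.8728 → 9.8728 [wait]  node(4,2) S=143.0000 payoff=0.0000 vs cont=2.8057 → 2.8057 [wait]  node(4,3) S=169.5339 payoff=0.0000 vs cont=0.3719 → 0.3719 [wait]  node(4,4) S=200.9912 payoff=0.0000 vs cont=0.0000 → 0.0000 [wait]  ⇒ S*(4)=-
t_3: node(3,0) S=110.7785 payoff=12.8215 vs cont=16.0030 → 16.0030 [wait]  node(3,1) S=131.3336 payoff=0.0000 vs cont=6.2744 → 6.2744 [wait]  node(3,2) S=155.7028 payoff=0.0000 vs cont=1.5691 → 1.5691 [wait]  node(3,3) S=184.5937 payoff=0.0000 vs cont=0.1832 → 0.1832 [wait]  ⇒ S*(3)=-
t_2: node(2,0) S=120.6190 payoff=2.9810 vs cont=11.0385 → 11.0385 [wait]  node(2,1) S=143.0000 payoff=0.0000 vs cont=3.8799 → 3.8799 [wait]  node(2,2) S=169.5339 payoff=0.0000 vs cont=0.8651 → 0.8651 [wait]  ⇒ S*(2)=-
t_1: node(1,0) S=131.3336 payoff=0.0000 vs cont=7.3888 → 7.3888 [wait]  node(1,1) S=155.7028 payoff=0.0000 vs cont=2.3463 → 2.3463 [wait]  ⇒ S*(1)=-
t_0: node(0,0) S=143.0000 payoff=0.0000 vs cont=4.8197 → 4.8197 [wait]  ⇒ S*(0)=-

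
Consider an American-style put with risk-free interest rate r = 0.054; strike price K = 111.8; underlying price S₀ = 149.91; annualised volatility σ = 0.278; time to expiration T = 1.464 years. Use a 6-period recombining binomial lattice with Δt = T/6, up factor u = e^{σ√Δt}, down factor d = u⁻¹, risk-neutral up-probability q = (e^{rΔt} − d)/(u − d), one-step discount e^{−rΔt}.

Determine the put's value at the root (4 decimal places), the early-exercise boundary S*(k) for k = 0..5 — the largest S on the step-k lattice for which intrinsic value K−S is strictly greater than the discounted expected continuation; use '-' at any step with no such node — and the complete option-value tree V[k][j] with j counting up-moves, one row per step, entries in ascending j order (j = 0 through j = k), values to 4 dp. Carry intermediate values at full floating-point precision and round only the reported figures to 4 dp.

price = 2.6820
boundary = - - - - 86.5522 99.2924
tree:
2.6820
4.8897 0.6627
8.7317 1.3813 0.0000
15.1564 2.8790 0.0000 0.0000
25.2478 6.0008 0.0000 0.0000 0.0000
36.3534 12.5076 0.0000 0.0000 0.0000 0.0000
46.0339 25.2478 0.0000 0.0000 0.0000 0.0000 0.0000

Δt=0.24400  u=1.14720  d=0.87169  q=0.51386  discount=0.98691
step 6 (expiry): payoffs max(K−S,0) = 46.0339 25.2478 0.0000 0.0000 0.0000 0.0000 0.0000
step 5: (k=5,j=0): S=75.4466, (K−S)⁺=36.3534, hold=34.8899 ⇒ V=36.3534 exercise | (k=5,j=1): S=99.2924, (K−S)⁺=12.5076, hold=12.1132 ⇒ V=12.5076 exercise | (k=5,j=2): S=130.6750, (K−S)⁺=0.0000, hold=0.0000 ⇒ V=0.0000 continue | (k=5,j=3): S=171.9764, (K−S)⁺=0.0000, hold=0.0000 ⇒ V=0.0000 continue | (k=5,j=4): S=226.3315, (K−S)⁺=0.0000, hold=0.0000 ⇒ V=0.0000 continue | (k=5,j=5): S=297.8662, (K−S)⁺=0.0000, hold=0.0000 ⇒ V=0.0000 continue  boundary S*=99.2924
step 4: (k=4,j=0): S=86.5522, (K−S)⁺=25.2478, hold=23.7844 ⇒ V=25.2478 exercise | (k=4,j=1): S=113.9080, (K−S)⁺=0.0000, hold=6.0008 ⇒ V=6.0008 continue | (k=4,j=2): S=149.9100, (K−S)⁺=0.0000, hold=0.0000 ⇒ V=0.0000 continue | (k=4,j=3): S=197.2908, (K−S)⁺=0.0000, hold=0.0000 ⇒ V=0.0000 continue | (k=4,j=4): S=259.6469, (K−S)⁺=0.0000, hold=0.0000 ⇒ V=0.0000 continue  boundary S*=86.5522
step 3: (k=3,j=0): S=99.2924, (K−S)⁺=12.5076, hold=15.1564 ⇒ V=15.1564 continue | (k=3,j=1): S=130.6750, (K−S)⁺=0.0000, hold=2.8790 ⇒ V=2.8790 continue | (k=3,j=2): S=171.9764, (K−S)⁺=0.0000, hold=0.0000 ⇒ V=0.0000 continue | (k=3,j=3): S=226.3315, (K−S)⁺=0.0000, hold=0.0000 ⇒ V=0.0000 continue  boundary S*=-
step 2: (k=2,j=0): S=113.9080, (K−S)⁺=0.0000, hold=8.7317 ⇒ V=8.7317 continue | (k=2,j=1): S=149.9100, (K−S)⁺=0.0000, hold=1.3813 ⇒ V=1.3813 continue | (k=2,j=2): S=197.2908, (K−S)⁺=0.0000, hold=0.0000 ⇒ V=0.0000 continue  boundary S*=-
step 1: (k=1,j=0): S=130.6750, (K−S)⁺=0.0000, hold=4.8897 ⇒ V=4.8897 continue | (k=1,j=1): S=171.9764, (K−S)⁺=0.0000, hold=0.6627 ⇒ V=0.6627 continue  boundary S*=-
step 0: (k=0,j=0): S=149.9100, (K−S)⁺=0.0000, hold=2.6820 ⇒ V=2.6820 continue  boundary S*=-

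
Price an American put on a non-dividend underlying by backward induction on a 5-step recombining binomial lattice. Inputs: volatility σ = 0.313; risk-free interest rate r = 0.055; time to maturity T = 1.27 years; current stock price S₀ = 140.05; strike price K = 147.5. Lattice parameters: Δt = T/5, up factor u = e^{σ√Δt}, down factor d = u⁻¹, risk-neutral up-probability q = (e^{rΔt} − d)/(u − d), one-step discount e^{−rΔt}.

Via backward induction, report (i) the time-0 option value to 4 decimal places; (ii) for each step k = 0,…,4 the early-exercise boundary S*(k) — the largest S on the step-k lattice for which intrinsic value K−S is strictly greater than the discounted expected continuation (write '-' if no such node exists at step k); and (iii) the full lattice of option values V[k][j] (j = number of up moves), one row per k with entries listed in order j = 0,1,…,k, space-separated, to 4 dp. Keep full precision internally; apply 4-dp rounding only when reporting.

price = 20.0752
boundary = - - 102.1564 87.2483 102.1564
tree:
20.0752
30.8071 10.1172
45.3436 17.4196 3.2426
60.2517 28.9106 6.6436 0.0000
72.9842 45.3436 13.6117 0.0000 0.0000
83.8586 60.2517 27.8881 0.0000 0.0000 0.0000

Δt=0.25400  u=1.17087  d=0.85407  q=0.50505  discount=0.98613
step 5 (expiry): payoffs max(K−S,0) = 83.8586 60.2517 27.8881 0.0000 0.0000 0.0000
step 4: (k=4,j=0): S=74.5158, (K−S)⁺=72.9842, hold=70.9379 ⇒ V=72.9842 exercise | (k=4,j=1): S=102.1564, (K−S)⁺=45.3436, hold=43.2973 ⇒ V=45.3436 exercise | (k=4,j=2): S=140.0500, (K−S)⁺=7.4500, hold=13.6117 ⇒ V=13.6117 continue | (k=4,j=3): S=191.9997, (K−S)⁺=0.0000, hold=0.0000 ⇒ V=0.0000 continue | (k=4,j=4): S=263.2193, (K−S)⁺=0.0000, hold=0.0000 ⇒ V=0.0000 continue  boundary S*=102.1564
step 3: (k=3,j=0): S=87.2483, (K−S)⁺=60.2517, hold=58.2054 ⇒ V=60.2517 exercise | (k=3,j=1): S=119.6119, (K−S)⁺=27.8881, hold=28.9106 ⇒ V=28.9106 continue | (k=3,j=2): S=163.9803, (K−S)⁺=0.0000, hold=6.6436 ⇒ V=6.6436 continue | (k=3,j=3): S=224.8066, (K−S)⁺=0.0000, hold=0.0000 ⇒ V=0.0000 continue  boundary S*=87.2483
step 2: (k=2,j=0): S=102.1564, (K−S)⁺=45.3436, hold=43.8066 ⇒ V=45.3436 exercise | (k=2,j=1): S=140.0500, (K−S)⁺=7.4500, hold=17.4196 ⇒ V=17.4196 continue | (k=2,j=2): S=191.9997, (K−S)⁺=0.0000, hold=3.2426 ⇒ V=3.2426 continue  boundary S*=102.1564
step 1: (k=1,j=0): S=119.6119, (K−S)⁺=27.8881, hold=30.8071 ⇒ V=30.8071 continue | (k=1,j=1): S=163.9803, (K−S)⁺=0.0000, hold=10.1172 ⇒ V=10.1172 continue  boundary S*=-
step 0: (k=0,j=0): S=140.0500, (K−S)⁺=7.4500, hold=20.0752 ⇒ V=20.0752 continue  boundary S*=-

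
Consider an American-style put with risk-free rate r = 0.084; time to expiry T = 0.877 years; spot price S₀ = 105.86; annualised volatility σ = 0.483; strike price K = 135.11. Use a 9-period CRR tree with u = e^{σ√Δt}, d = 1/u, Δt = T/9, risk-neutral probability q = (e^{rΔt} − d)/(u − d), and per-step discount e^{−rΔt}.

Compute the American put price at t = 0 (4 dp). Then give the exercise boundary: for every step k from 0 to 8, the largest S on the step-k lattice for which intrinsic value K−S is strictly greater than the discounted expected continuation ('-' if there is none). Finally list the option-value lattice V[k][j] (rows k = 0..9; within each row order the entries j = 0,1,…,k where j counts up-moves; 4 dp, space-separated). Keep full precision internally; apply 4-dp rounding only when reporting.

params: Δt=0.09744 u=1.16273 d=0.86004 q=0.48953 e^(-rΔt)=0.99185
t_9 payoffs: 107.8573 98.2657 85.2984 67.7672 44.0659 12.0230 0.0000 0.0000 0.0000 0.0000
t_8: node(8,0) S=31.6877 payoff=103.4223 vs cont=102.3209 → 103.4223 [stop]  node(8,1) S=42.8401 payoff=92.2699 vs cont=91.1685 → 92.2699 [stop]  node(8,2) S=57.9177 payoff=77.1923 vs cont=76.0909 → 77.1923 [stop]  node(8,3) S=78.3018 payoff=56.8082 vs cont=55.7068 → 56.8082 [stop]  node(8,4) S=105.8600 payoff=29.2500 vs cont=28.1486 → 29.2500 [stop]  node(8,5) S=143.1173 payoff=0.0000 vs cont=6.0874 → 6.0874 [wait]  node(8,6) S=193.4874 payoff=0.0000 vs cont=0.0000 → 0.0000 [wait]  node(8,7) S=261.5851 payoff=0.0000 vs cont=0.0000 → 0.0000 [wait]  node(8,8) S=353.6498 payoff=0.0000 vs cont=0.0000 → 0.0000 [wait]  ⇒ S*(8)=105.8600
t_7: node(7,0) S=36.8443 payoff=98.2657 vs cont=97.1643 → 98.2657 [stop]  node(7,1) S=49.8116 payoff=85.2984 vs cont=84.1969 → 85.2984 [stop]  node(7,2) S=67.3428 payoff=67.7672 vs cont=66.6658 → 67.7672 [stop]  node(7,3) S=91.0441 payoff=44.0659 vs cont=42.9645 → 44.0659 [stop]  node(7,4) S=123.0870 payoff=12.0230 vs cont=17.7652 → 17.7652 [wait]  node(7,5) S=166.4073 payoff=0.0000 vs cont=3.0821 → 3.0821 [wait]  node(7,6) S=224.9743 payoff=0.0000 vs cont=0.0000 → 0.0000 [wait]  node(7,7) S=304.1538 payoff=0.0000 vs cont=0.0000 → 0.0000 [wait]  ⇒ S*(7)=91.0441
t_6: node(6,0) S=42.8401 payoff=92.2699 vs cont=91.1685 → 92.2699 [stop]  node(6,1) S=57.9177 payoff=77.1923 vs cont=76.0909 → 77.1923 [stop]  node(6,2) S=78.3018 payoff=56.8082 vs cont=55.7068 → 56.8082 [stop]  node(6,3) S=105.8600 payoff=29.2500 vs cont=30.9366 → 30.9366 [wait]  node(6,4) S=143.1173 payoff=0.0000 vs cont=10.4911 → 10.4911 [wait]  node(6,5) S=193.4874 payoff=0.0000 vs cont=1.5605 → 1.5605 [wait]  node(6,6) S=261.5851 payoff=0.0000 vs cont=0.0000 → 0.0000 [wait]  ⇒ S*(6)=78.3018
t_5: node(5,0) S=49.8116 payoff=85.2984 vs cont=84.1969 → 85.2984 [stop]  node(5,1) S=67.3428 payoff=67.7672 vs cont=66.6658 → 67.7672 [stop]  node(5,2) S=91.0441 payoff=44.0659 vs cont=43.7834 → 44.0659 [stop]  node(5,3) S=123.0870 payoff=12.0230 vs cont=20.7573 → 20.7573 [wait]  node(5,4) S=166.4073 payoff=0.0000 vs cont=6.0694 → 6.0694 [wait]  node(5,5) S=224.9743 payoff=0.0000 vs cont=0.7901 → 0.7901 [wait]  ⇒ S*(5)=91.0441
t_4: node(4,0) S=57.9177 payoff=77.1923 vs cont=76.0909 → 77.1923 [stop]  node(4,1) S=78.3018 payoff=56.8082 vs cont=55.7068 → 56.8082 [stop]  node(4,2) S=105.8600 payoff=29.2500 vs cont=32.3894 → 32.3894 [wait]  node(4,3) S=143.1173 payoff=0.0000 vs cont=13.4565 → 13.4565 [wait]  node(4,4) S=193.4874 payoff=0.0000 vs cont=3.4566 → 3.4566 [wait]  ⇒ S*(4)=78.3018
t_3: node(3,0) S=67.3428 payoff=67.7672 vs cont=66.6658 → 67.7672 [stop]  node(3,1) S=91.0441 payoff=44.0659 vs cont=44.4888 → 44.4888 [wait]  node(3,2) S=123.0870 payoff=12.0230 vs cont=22.9327 → 22.9327 [wait]  node(3,3) S=166.4073 payoff=0.0000 vs cont=8.4915 → 8.4915 [wait]  ⇒ S*(3)=67.3428
t_2: node(2,0) S=78.3018 payoff=56.8082 vs cont=55.9122 → 56.8082 [stop]  node(2,1) S=105.8600 payoff=29.2500 vs cont=33.6598 → 33.6598 [wait]  node(2,2) S=143.1173 payoff=0.0000 vs cont=15.7340 → 15.7340 [wait]  ⇒ S*(2)=78.3018
t_1: node(1,0) S=91.0441 payoff=44.0659 vs cont=45.1057 → 45.1057 [wait]  node(1,1) S=123.0870 payoff=12.0230 vs cont=24.6817 → 24.6817 [wait]  ⇒ S*(1)=-
t_0: node(0,0) S=105.8600 payoff=29.2500 vs cont=34.8213 → 34.8213 [wait]  ⇒ S*(0)=-

price = 34.8213
boundary = - - 78.3018 67.3428 78.3018 91.0441 78.3018 91.0441 105.8600
tree:
34.8213
45.1057 24.6817
56.8082 33.6598 15.7340
67.7672 44.4888 22.9327 8.4915
77.1923 56.8082 32.3894 13.4565 3.4566
85.2984 67.7672 44.0659 20.7573 6.0694 0.7901
92.2699 77.1923 56.8082 30.9366 10.4911 1.5605 0.0000
98.2657 85.2984 67.7672 44.0659 17.7652 3.0821 0.0000 0.0000
103.4223 92.2699 77.1923 56.8082 29.2500 6.0874 0.0000 0.0000 0.0000
107.8573 98.2657 85.2984 67.7672 44.0659 12.0230 0.0000 0.0000 0.0000 0.0000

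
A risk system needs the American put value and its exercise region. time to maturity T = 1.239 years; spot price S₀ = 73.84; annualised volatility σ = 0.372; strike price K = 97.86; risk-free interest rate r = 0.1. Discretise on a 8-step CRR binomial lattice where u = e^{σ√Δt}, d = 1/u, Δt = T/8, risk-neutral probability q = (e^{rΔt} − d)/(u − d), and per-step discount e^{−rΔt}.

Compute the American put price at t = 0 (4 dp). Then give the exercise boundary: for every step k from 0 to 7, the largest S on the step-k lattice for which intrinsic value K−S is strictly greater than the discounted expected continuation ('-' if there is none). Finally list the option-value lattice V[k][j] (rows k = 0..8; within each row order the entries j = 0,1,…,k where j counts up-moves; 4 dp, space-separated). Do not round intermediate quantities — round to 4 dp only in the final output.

Δt=0.15488  u=1.15766  d=0.86381  q=0.51658  discount=0.98463
step 8 (expiry): payoffs max(K−S,0) = 74.9695 67.1829 56.7476 42.7624 24.0200 0.0000 0.0000 0.0000 0.0000
step 7: (k=7,j=0): S=26.4993, (K−S)⁺=71.3607, hold=69.8568 ⇒ V=71.3607 exercise | (k=7,j=1): S=35.5135, (K−S)⁺=62.3465, hold=60.8426 ⇒ V=62.3465 exercise | (k=7,j=2): S=47.5941, (K−S)⁺=50.2659, hold=48.7620 ⇒ V=50.2659 exercise | (k=7,j=3): S=63.7840, (K−S)⁺=34.0760, hold=32.5720 ⇒ V=34.0760 exercise | (k=7,j=4): S=85.4813, (K−S)⁺=12.3787, hold=11.4332 ⇒ V=12.3787 exercise | (k=7,j=5): S=114.5593, (K−S)⁺=0.0000, hold=0.0000 ⇒ V=0.0000 continue | (k=7,j=6): S=153.5288, (K−S)⁺=0.0000, hold=0.0000 ⇒ V=0.0000 continue | (k=7,j=7): S=205.7543, (K−S)⁺=0.0000, hold=0.0000 ⇒ V=0.0000 continue  boundary S*=85.4813
step 6: (k=6,j=0): S=30.6771, (K−S)⁺=67.1829, hold=65.6790 ⇒ V=67.1829 exercise | (k=6,j=1): S=41.1124, (K−S)⁺=56.7476, hold=55.2436 ⇒ V=56.7476 exercise | (k=6,j=2): S=55.0976, (K−S)⁺=42.7624, hold=41.2585 ⇒ V=42.7624 exercise | (k=6,j=3): S=73.8400, (K−S)⁺=24.0200, hold=22.5161 ⇒ V=24.0200 exercise | (k=6,j=4): S=98.9580, (K−S)⁺=0.0000, hold=5.8921 ⇒ V=5.8921 continue | (k=6,j=5): S=132.6203, (K−S)⁺=0.0000, hold=0.0000 ⇒ V=0.0000 continue | (k=6,j=6): S=177.7335, (K−S)⁺=0.0000, hold=0.0000 ⇒ V=0.0000 continue  boundary S*=73.8400
step 5: (k=5,j=0): S=35.5135, (K−S)⁺=62.3465, hold=60.8426 ⇒ V=62.3465 exercise | (k=5,j=1): S=47.5941, (K−S)⁺=50.2659, hold=48.7620 ⇒ V=50.2659 exercise | (k=5,j=2): S=63.7840, (K−S)⁺=34.0760, hold=32.5720 ⇒ V=34.0760 exercise | (k=5,j=3): S=85.4813, (K−S)⁺=12.3787, hold=14.4302 ⇒ V=14.4302 continue | (k=5,j=4): S=114.5593, (K−S)⁺=0.0000, hold=2.8046 ⇒ V=2.8046 continue | (k=5,j=5): S=153.5288, (K−S)⁺=0.0000, hold=0.0000 ⇒ V=0.0000 continue  boundary S*=63.7840
step 4: (k=4,j=0): S=41.1124, (K−S)⁺=56.7476, hold=55.2436 ⇒ V=56.7476 exercise | (k=4,j=1): S=55.0976, (K−S)⁺=42.7624, hold=41.2585 ⇒ V=42.7624 exercise | (k=4,j=2): S=73.8400, (K−S)⁺=24.0200, hold=23.5596 ⇒ V=24.0200 exercise | (k=4,j=3): S=98.9580, (K−S)⁺=0.0000, hold=8.2951 ⇒ V=8.2951 continue | (k=4,j=4): S=132.6203, (K−S)⁺=0.0000, hold=1.3349 ⇒ V=1.3349 continue  boundary S*=73.8400
step 3: (k=3,j=0): S=47.5941, (K−S)⁺=50.2659, hold=48.7620 ⇒ V=50.2659 exercise | (k=3,j=1): S=63.7840, (K−S)⁺=34.0760, hold=32.5720 ⇒ V=34.0760 exercise | (k=3,j=2): S=85.4813, (K−S)⁺=12.3787, hold=15.6525 ⇒ V=15.6525 continue | (k=3,j=3): S=114.5593, (K−S)⁺=0.0000, hold=4.6274 ⇒ V=4.6274 continue  boundary S*=63.7840
step 2: (k=2,j=0): S=55.0976, (K−S)⁺=42.7624, hold=41.2585 ⇒ V=42.7624 exercise | (k=2,j=1): S=73.8400, (K−S)⁺=24.0200, hold=24.1813 ⇒ V=24.1813 continue | (k=2,j=2): S=98.9580, (K−S)⁺=0.0000, hold=9.8041 ⇒ V=9.8041 continue  boundary S*=55.0976
step 1: (k=1,j=0): S=63.7840, (K−S)⁺=34.0760, hold=32.6541 ⇒ V=34.0760 exercise | (k=1,j=1): S=85.4813, (K−S)⁺=12.3787, hold=16.4968 ⇒ V=16.4968 continue  boundary S*=63.7840
step 0: (k=0,j=0): S=73.8400, (K−S)⁺=24.0200, hold=24.6107 ⇒ V=24.6107 continue  boundary S*=-

price = 24.6107
boundary = - 63.7840 55.0976 63.7840 73.8400 63.7840 73.8400 85.4813
tree:
24.6107
34.0760 16.4968
42.7624 24.1813 9.8041
50.2659 34.0760 15.6525 4.6274
56.7476 42.7624 24.0200 8.2951 1.3349
62.3465 50.2659 34.0760 14.4302 2.8046 0.0000
67.1829 56.7476 42.7624 24.0200 5.8921 0.0000 0.0000
71.3607 62.3465 50.2659 34.0760 12.3787 0.0000 0.0000 0.0000
74.9695 67.1829 56.7476 42.7624 24.0200 0.0000 0.0000 0.0000 0.0000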